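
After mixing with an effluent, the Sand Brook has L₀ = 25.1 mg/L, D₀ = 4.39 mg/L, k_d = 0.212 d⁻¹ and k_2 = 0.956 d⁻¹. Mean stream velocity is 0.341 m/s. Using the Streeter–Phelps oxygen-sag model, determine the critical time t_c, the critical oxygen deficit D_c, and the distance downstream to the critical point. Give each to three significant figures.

t_c = [1/(k_2−k_d)] ln[(k_2/k_d)(1 − D₀(k_2−k_d)/(k_d L₀))]
= [1/(0.956−0.212)] ln[(0.956/0.212)(1 − 4.39×0.7440/(0.212×25.1))]
= (1/0.7440) ln[4.509 × 0.3862] = 1.344 × ln(1.742) = 1.344 × 0.5548 = 0.7457 d.
L(t_c) = L₀ e^(−k_d t_c) = 25.1 × 0.8538 = 21.43 mg/L, and at the critical point k_2 D_c = k_d L, so D_c = (0.212/0.956) × 21.43 = 4.752 mg/L.
x_c = v t_c = 0.341 m/s × 0.7457 d × 86400 s/d = 21970 m ≈ 22.0 km.

t_c ≈ 0.746 d; D_c ≈ 4.75 mg/L; x_c ≈ 22.0 km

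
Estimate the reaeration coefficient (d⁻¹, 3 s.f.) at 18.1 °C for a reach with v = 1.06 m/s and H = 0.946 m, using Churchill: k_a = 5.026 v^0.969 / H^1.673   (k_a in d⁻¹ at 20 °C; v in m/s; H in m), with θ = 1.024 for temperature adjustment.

k_a(20) = 5.026 × 1.06^0.969 / 0.946^1.673 = 5.026 × 1.058 / 0.9113 = 5.835 d⁻¹.
k_a(18.1) = 5.835 × 1.024^(18.1−20) = 5.835 × 0.9559 = 5.578 d⁻¹.

k_a ≈ 5.58 d⁻¹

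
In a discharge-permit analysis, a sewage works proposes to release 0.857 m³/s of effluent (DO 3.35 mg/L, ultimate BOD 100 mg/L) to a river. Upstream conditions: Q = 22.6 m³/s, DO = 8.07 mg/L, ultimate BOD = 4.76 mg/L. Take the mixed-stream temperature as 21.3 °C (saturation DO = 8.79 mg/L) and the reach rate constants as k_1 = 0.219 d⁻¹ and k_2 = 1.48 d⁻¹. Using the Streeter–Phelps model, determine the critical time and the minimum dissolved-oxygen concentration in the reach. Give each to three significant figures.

t_c ≈ 0.740 d; minimum DO ≈ 7.75 mg/L

Mixed DO = (22.6×8.07 + 0.857×3.35)/(22.6+0.857) = 185.3/23.46 = 7.898 mg/L.
Mixed L₀ = (22.6×4.76 + 0.857×100)/(23.46) = 193.3/23.46 = 8.240 mg/L.
Initial deficit D₀ = C_s − DO₀ = 8.79 − 7.898 = 0.8924 mg/L.
t_c = (1/1.261) ln[(1.48/0.219)(1 − 0.8924×1.261/(0.219×8.240))] = 0.7930 × ln(2.543) = 0.7403 d.
D_c = (0.219/1.48) × 8.240 × e^(−0.219×0.7403) = 0.1480 × 8.240 × 0.8503 = 1.037 mg/L.
Minimum DO = 8.79 − 1.037 = 7.753 mg/L.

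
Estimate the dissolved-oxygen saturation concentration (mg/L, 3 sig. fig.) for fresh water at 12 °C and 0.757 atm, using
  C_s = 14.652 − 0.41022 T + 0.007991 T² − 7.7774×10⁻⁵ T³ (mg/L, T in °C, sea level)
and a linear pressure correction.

C_s ≈ 8.13 mg/L

At sea level: C_s = 14.652 − 0.41022×12 + 0.007991×12² − 7.7774×10⁻⁵×12³ = 10.75 mg/L.
Pressure correction: C_s' = 10.75 × 0.757 = 8.134 mg/L.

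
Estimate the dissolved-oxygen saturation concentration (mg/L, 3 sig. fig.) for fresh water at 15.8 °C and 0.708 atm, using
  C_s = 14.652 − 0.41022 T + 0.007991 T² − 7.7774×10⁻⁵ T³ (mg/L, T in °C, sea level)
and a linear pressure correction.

C_s ≈ 6.98 mg/L

At sea level: C_s = 14.652 − 0.41022×15.8 + 0.007991×15.8² − 7.7774×10⁻⁵×15.8³ = 9.859 mg/L.
Pressure correction: C_s' = 9.859 × 0.708 = 6.980 mg/L.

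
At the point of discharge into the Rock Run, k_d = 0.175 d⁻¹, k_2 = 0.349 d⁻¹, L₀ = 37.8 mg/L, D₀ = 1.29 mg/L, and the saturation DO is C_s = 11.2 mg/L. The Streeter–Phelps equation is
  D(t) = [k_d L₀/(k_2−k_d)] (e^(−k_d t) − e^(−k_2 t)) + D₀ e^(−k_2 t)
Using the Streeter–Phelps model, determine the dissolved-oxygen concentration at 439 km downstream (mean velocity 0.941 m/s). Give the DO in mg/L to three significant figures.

DO ≈ 2.00 mg/L

Travel time t = x/v = 439 km / (0.941 m/s) = 439000 m / 0.941 m/s = 466500 s = 5.400 d.
k_d L₀/(k_2−k_d) = 0.175×37.8/(0.349−0.175) = 6.615/0.1740 = 38.02 mg/L.
e^(−k_d t) = e^(−0.175×5.400) = 0.3887; e^(−k_2 t) = e^(−0.349×5.400) = 0.1519.
D = 38.02 × (0.3887 − 0.1519) + 1.29 × 0.1519 = 9.002 + 0.1960 = 9.198 mg/L.
DO = C_s − D = 11.2 − 9.198 = 2.002 mg/L.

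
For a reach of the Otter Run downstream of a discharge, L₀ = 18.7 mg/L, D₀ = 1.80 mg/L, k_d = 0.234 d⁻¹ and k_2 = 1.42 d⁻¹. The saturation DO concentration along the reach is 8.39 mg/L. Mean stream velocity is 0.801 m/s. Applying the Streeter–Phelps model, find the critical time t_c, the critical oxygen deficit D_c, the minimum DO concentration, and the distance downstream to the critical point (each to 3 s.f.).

t_c ≈ 0.956 d; D_c ≈ 2.46 mg/L; min DO ≈ 5.93 mg/L; x_c ≈ 66.2 km

At the critical point dD/dt = 0, so k_d L₀ e^(−k_d t) = k_2 D. Substituting D(t) from the Streeter–Phelps equation and solving for t gives
t_c = ln[(k_2/k_d)(1 − D₀(k_2−k_d)/(k_d L₀))] / (k_2−k_d).
Here k_2−k_d = 1.186 d⁻¹ and 1 − D₀(k_2−k_d)/(k_d L₀) = 1 − 1.80×1.186/(0.234×18.7) = 0.5121, so
t_c = ln(6.068 × 0.5121) / 1.186 = 1.134 / 1.186 = 0.9561 d.
D_c = (k_d/k_2) L₀ e^(−k_d t_c) = (0.234/1.42) × 18.7 × e^(−0.234×0.9561) = 0.1648 × 18.7 × 0.7995 = 2.464 mg/L.
Minimum DO = C_s − D_c = 8.39 − 2.464 = 5.926 mg/L.
x_c = v t_c = 0.801 m/s × 0.9561 d × 86400 s/d = 66170 m ≈ 66.2 km.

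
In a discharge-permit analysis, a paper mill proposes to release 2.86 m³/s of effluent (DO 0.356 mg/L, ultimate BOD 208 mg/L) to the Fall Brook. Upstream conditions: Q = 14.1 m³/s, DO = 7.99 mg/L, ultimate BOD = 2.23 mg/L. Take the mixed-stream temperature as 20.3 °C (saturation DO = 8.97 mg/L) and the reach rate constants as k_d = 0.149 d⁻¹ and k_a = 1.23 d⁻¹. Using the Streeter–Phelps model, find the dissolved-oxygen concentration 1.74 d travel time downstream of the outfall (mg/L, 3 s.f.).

DO ≈ 5.37 mg/L

Mixed DO = (14.1×7.99 + 2.86×0.356)/(14.1+2.86) = 113.7/16.96 = 6.703 mg/L.
Mixed L₀ = (14.1×2.23 + 2.86×208)/(16.96) = 626.3/16.96 = 36.93 mg/L.
Initial deficit D₀ = C_s − DO₀ = 8.97 − 6.703 = 2.267 mg/L.
D(1.74) = [0.149×36.93/(1.23−0.149)](e^(−0.149×1.74) − e^(−1.23×1.74)) + 2.267 e^(−1.23×1.74)
= 5.090 × (0.7716 − 0.1176) + 2.267 × 0.1176 = 3.596 mg/L.
DO = 8.97 − 3.596 = 5.374 mg/L.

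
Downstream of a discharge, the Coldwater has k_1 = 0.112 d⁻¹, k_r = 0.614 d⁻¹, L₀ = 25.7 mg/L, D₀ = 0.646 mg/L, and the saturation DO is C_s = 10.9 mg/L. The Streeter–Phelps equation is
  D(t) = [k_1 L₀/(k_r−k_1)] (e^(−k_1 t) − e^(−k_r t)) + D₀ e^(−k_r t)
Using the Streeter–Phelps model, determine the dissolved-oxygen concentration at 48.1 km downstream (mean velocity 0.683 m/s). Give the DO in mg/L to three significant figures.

Travel time t = x/v = 48.1 km / (0.683 m/s) = 48100 m / 0.683 m/s = 70420 s = 0.8151 d.
k_1 L₀/(k_r−k_1) = 0.112×25.7/(0.614−0.112) = 2.878/0.5020 = 5.734 mg/L.
e^(−k_1 t) = e^(−0.112×0.8151) = 0.9128; e^(−k_r t) = e^(−0.614×0.8151) = 0.6062.
D = 5.734 × (0.9128 − 0.6062) + 0.646 × 0.6062 = 1.757 + 0.3916 = 2.149 mg/L.
DO = C_s − D = 10.9 − 2.149 = 8.751 mg/L.

DO ≈ 8.75 mg/L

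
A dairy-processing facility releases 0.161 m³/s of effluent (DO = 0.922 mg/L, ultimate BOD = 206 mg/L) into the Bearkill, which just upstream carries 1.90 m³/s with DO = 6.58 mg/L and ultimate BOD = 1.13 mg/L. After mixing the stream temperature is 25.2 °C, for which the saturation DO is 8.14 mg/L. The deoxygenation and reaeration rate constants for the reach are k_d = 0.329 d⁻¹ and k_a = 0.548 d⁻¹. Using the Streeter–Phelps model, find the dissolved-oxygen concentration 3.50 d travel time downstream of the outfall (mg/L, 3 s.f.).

DO ≈ 3.49 mg/L

Mixed DO = (1.90×6.58 + 0.161×0.922)/(1.90+0.161) = 12.65/2.061 = 6.138 mg/L.
Mixed L₀ = (1.90×1.13 + 0.161×206)/(2.061) = 35.31/2.061 = 17.13 mg/L.
Initial deficit D₀ = C_s − DO₀ = 8.14 − 6.138 = 2.002 mg/L.
D(3.50) = [0.329×17.13/(0.548−0.329)](e^(−0.329×3.50) − e^(−0.548×3.50)) + 2.002 e^(−0.548×3.50)
= 25.74 × (0.3162 − 0.1469) + 2.002 × 0.1469 = 4.651 mg/L.
DO = 8.14 − 4.651 = 3.489 mg/L.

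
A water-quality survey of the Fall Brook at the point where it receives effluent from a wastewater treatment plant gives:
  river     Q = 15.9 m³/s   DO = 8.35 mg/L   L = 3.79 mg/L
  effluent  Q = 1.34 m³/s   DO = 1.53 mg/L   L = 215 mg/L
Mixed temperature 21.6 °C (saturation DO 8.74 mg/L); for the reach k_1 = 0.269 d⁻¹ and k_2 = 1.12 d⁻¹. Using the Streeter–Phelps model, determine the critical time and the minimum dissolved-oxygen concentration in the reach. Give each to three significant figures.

Mixed DO = (15.9×8.35 + 1.34×1.53)/(15.9+1.34) = 134.8/17.24 = 7.820 mg/L.
Mixed L₀ = (15.9×3.79 + 1.34×215)/(17.24) = 348.4/17.24 = 20.21 mg/L.
Initial deficit D₀ = C_s − DO₀ = 8.74 − 7.820 = 0.9201 mg/L.
t_c = (1/0.8510) ln[(1.12/0.269)(1 − 0.9201×0.8510/(0.269×20.21))] = 1.175 × ln(3.564) = 1.493 d.
D_c = (0.269/1.12) × 20.21 × e^(−0.269×1.493) = 0.2402 × 20.21 × 0.6692 = 3.248 mg/L.
Minimum DO = 8.74 − 3.248 = 5.492 mg/L.

t_c ≈ 1.49 d; minimum DO ≈ 5.49 mg/L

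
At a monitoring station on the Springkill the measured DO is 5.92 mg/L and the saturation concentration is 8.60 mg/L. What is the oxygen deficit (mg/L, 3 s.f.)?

D ≈ 2.68 mg/L

D = C_s − C = 8.60 − 5.92 = 2.68 mg/L.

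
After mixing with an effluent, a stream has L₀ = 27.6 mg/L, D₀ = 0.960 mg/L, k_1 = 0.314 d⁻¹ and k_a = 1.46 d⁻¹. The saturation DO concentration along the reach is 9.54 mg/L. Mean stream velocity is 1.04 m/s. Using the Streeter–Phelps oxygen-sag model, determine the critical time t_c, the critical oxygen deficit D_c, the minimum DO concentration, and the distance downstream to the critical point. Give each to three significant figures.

At the critical point dD/dt = 0, so k_1 L₀ e^(−k_1 t) = k_a D. Substituting D(t) from the Streeter–Phelps equation and solving for t gives
t_c = ln[(k_a/k_1)(1 − D₀(k_a−k_1)/(k_1 L₀))] / (k_a−k_1).
Here k_a−k_1 = 1.146 d⁻¹ and 1 − D₀(k_a−k_1)/(k_1 L₀) = 1 − 0.960×1.146/(0.314×27.6) = 0.8731, so
t_c = ln(4.650 × 0.8731) / 1.146 = 1.401 / 1.146 = 1.223 d.
D_c = (k_1/k_a) L₀ e^(−k_1 t_c) = (0.314/1.46) × 27.6 × e^(−0.314×1.223) = 0.2151 × 27.6 × 0.6812 = 4.044 mg/L.
Minimum DO = C_s − D_c = 9.54 − 4.044 = 5.496 mg/L.
x_c = v t_c = 1.04 m/s × 1.223 d × 86400 s/d = 109900 m ≈ 110 km.

t_c ≈ 1.22 d; D_c ≈ 4.04 mg/L; min DO ≈ 5.50 mg/L; x_c ≈ 110 km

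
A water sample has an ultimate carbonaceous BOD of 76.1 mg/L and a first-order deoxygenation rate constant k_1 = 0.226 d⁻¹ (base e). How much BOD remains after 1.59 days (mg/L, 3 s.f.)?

L_t = L₀ e^(−k_1 t) = 76.1 × e^(−0.226×1.59) = 76.1 × 0.6981 = 53.13 mg/L.

L ≈ 53.1 mg/L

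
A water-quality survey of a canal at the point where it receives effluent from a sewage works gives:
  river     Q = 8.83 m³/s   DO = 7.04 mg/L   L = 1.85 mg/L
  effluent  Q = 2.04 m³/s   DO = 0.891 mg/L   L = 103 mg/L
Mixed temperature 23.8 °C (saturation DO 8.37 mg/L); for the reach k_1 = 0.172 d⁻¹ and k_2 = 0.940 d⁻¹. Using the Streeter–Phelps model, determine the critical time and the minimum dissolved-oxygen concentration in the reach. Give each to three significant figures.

Mixed DO = (8.83×7.04 + 2.04×0.891)/(8.83+2.04) = 63.98/10.87 = 5.886 mg/L.
Mixed L₀ = (8.83×1.85 + 2.04×103)/(10.87) = 226.5/10.87 = 20.83 mg/L.
Initial deficit D₀ = C_s − DO₀ = 8.37 − 5.886 = 2.484 mg/L.
t_c = (1/0.7680) ln[(0.940/0.172)(1 − 2.484×0.7680/(0.172×20.83))] = 1.302 × ln(2.556) = 1.222 d.
D_c = (0.172/0.940) × 20.83 × e^(−0.172×1.222) = 0.1830 × 20.83 × 0.8105 = 3.090 mg/L.
Minimum DO = 8.37 − 3.090 = 5.280 mg/L.

t_c ≈ 1.22 d; minimum DO ≈ 5.28 mg/L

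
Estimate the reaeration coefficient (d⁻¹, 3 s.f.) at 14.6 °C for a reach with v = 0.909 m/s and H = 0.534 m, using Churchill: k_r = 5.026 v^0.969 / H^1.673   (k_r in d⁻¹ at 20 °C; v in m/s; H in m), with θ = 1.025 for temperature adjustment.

k_r(20) = 5.026 × 0.909^0.969 / 0.534^1.673 = 5.026 × 0.9117 / 0.3501 = 13.09 d⁻¹.
k_r(14.6) = 13.09 × 1.025^(14.6−20) = 13.09 × 0.8752 = 11.45 d⁻¹.

k_r ≈ 11.5 d⁻¹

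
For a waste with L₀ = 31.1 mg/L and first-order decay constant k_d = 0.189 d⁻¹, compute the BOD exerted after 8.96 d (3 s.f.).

y ≈ 25.4 mg/L

y_t = L₀(1 − e^(−k_d t)) = 31.1 × (1 − e^(−0.189×8.96))
= 31.1 × (1 − 0.1839) = 31.1 × 0.8161 = 25.38 mg/L.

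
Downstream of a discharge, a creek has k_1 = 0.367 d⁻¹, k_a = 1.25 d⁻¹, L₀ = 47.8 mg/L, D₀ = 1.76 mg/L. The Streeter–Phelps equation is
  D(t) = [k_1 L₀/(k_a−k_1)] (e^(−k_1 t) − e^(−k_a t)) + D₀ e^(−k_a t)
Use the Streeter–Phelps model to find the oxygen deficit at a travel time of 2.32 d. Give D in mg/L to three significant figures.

k_1 L₀/(k_a−k_1) = 0.367×47.8/(1.25−0.367) = 17.54/0.8830 = 19.87 mg/L.
e^(−k_1 t) = e^(−0.367×2.320) = 0.4268; e^(−k_a t) = e^(−1.25×2.320) = 0.05502.
D = 19.87 × (0.4268 − 0.05502) + 1.76 × 0.05502 = 7.386 + 0.09684 = 7.483 mg/L.

D ≈ 7.48 mg/L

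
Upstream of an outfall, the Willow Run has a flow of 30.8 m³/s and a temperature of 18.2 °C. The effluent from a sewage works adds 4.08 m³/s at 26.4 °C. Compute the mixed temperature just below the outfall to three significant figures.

19.2 °C

Flow-weighted mixing: C = (Q_r C_r + Q_w C_w)/(Q_r + Q_w)
= (30.8×18.2 + 4.08×26.4)/(30.8 + 4.08) = 668.3/34.88 = 19.16 °C.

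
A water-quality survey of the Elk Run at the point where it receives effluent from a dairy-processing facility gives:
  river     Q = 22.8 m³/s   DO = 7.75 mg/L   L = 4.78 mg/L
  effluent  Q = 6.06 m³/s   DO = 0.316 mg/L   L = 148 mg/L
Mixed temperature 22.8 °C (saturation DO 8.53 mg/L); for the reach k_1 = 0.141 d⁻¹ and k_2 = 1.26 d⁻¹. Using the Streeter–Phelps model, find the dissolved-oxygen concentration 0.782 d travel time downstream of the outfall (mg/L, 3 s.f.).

DO ≈ 5.36 mg/L

Mixed DO = (22.8×7.75 + 6.06×0.316)/(22.8+6.06) = 178.6/28.86 = 6.189 mg/L.
Mixed L₀ = (22.8×4.78 + 6.06×148)/(28.86) = 1006/28.86 = 34.85 mg/L.
Initial deficit D₀ = C_s − DO₀ = 8.53 − 6.189 = 2.341 mg/L.
D(0.782) = [0.141×34.85/(1.26−0.141)](e^(−0.141×0.782) − e^(−1.26×0.782)) + 2.341 e^(−1.26×0.782)
= 4.392 × (0.8956 − 0.3733) + 2.341 × 0.3733 = 3.168 mg/L.
DO = 8.53 − 3.168 = 5.362 mg/L.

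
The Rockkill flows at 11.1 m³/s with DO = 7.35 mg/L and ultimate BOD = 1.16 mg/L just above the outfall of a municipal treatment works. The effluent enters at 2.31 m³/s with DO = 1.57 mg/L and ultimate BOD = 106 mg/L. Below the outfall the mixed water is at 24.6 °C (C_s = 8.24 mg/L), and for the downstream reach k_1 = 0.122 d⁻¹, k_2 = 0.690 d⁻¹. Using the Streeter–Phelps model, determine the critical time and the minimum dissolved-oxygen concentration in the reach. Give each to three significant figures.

t_c ≈ 1.98 d; minimum DO ≈ 5.57 mg/L

Mixed DO = (11.1×7.35 + 2.31×1.57)/(11.1+2.31) = 85.21/13.41 = 6.354 mg/L.
Mixed L₀ = (11.1×1.16 + 2.31×106)/(13.41) = 257.7/13.41 = 19.22 mg/L.
Initial deficit D₀ = C_s − DO₀ = 8.24 − 6.354 = 1.886 mg/L.
t_c = (1/0.5680) ln[(0.690/0.122)(1 − 1.886×0.5680/(0.122×19.22))] = 1.761 × ln(3.072) = 1.976 d.
D_c = (0.122/0.690) × 19.22 × e^(−0.122×1.976) = 0.1768 × 19.22 × 0.7858 = 2.670 mg/L.
Minimum DO = 8.24 − 2.670 = 5.570 mg/L.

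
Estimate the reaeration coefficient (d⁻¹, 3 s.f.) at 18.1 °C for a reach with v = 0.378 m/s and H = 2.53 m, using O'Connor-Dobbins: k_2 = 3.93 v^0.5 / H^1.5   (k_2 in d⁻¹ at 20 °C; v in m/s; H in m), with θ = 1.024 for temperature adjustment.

k_2(20) = 3.93 × 0.378^0.5 / 2.53^1.5 = 3.93 × 0.6148 / 4.024 = 0.6004 d⁻¹.
k_2(18.1) = 0.6004 × 1.024^(18.1−20) = 0.6004 × 0.9559 = 0.5740 d⁻¹.

k_2 ≈ 0.574 d⁻¹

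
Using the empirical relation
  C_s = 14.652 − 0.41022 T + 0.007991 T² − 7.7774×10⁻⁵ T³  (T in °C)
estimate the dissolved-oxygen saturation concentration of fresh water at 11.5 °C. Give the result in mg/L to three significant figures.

C_s = 14.652 − 0.41022×11.5 + 0.007991×11.5² − 7.7774×10⁻⁵×11.5³ = 10.87 mg/L.

C_s ≈ 10.9 mg/L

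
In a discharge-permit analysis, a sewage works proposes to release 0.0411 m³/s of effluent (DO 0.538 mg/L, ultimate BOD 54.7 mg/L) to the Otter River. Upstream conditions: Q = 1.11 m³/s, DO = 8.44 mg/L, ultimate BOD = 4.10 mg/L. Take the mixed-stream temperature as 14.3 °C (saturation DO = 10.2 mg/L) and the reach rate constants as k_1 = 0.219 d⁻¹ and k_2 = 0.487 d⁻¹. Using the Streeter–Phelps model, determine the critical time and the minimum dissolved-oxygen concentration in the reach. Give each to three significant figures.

t_c ≈ 0.930 d; minimum DO ≈ 8.03 mg/L

Mixed DO = (1.11×8.44 + 0.0411×0.538)/(1.11+0.0411) = 9.391/1.151 = 8.158 mg/L.
Mixed L₀ = (1.11×4.10 + 0.0411×54.7)/(1.151) = 6.799/1.151 = 5.907 mg/L.
Initial deficit D₀ = C_s − DO₀ = 10.2 − 8.158 = 2.042 mg/L.
t_c = (1/0.2680) ln[(0.487/0.219)(1 − 2.042×0.2680/(0.219×5.907))] = 3.731 × ln(1.283) = 0.9296 d.
D_c = (0.219/0.487) × 5.907 × e^(−0.219×0.9296) = 0.4497 × 5.907 × 0.8158 = 2.167 mg/L.
Minimum DO = 10.2 − 2.167 = 8.033 mg/L.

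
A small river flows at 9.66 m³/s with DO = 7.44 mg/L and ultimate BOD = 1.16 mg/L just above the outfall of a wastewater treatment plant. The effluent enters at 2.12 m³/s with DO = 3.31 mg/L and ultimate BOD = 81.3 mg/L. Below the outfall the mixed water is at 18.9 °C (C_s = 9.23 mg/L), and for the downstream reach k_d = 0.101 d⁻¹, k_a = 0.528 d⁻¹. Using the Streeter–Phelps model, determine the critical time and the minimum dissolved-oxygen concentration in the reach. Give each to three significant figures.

t_c ≈ 1.15 d; minimum DO ≈ 6.58 mg/L

Mixed DO = (9.66×7.44 + 2.12×3.31)/(9.66+2.12) = 78.89/11.78 = 6.697 mg/L.
Mixed L₀ = (9.66×1.16 + 2.12×81.3)/(11.78) = 183.6/11.78 = 15.58 mg/L.
Initial deficit D₀ = C_s − DO₀ = 9.23 − 6.697 = 2.533 mg/L.
t_c = (1/0.4270) ln[(0.528/0.101)(1 − 2.533×0.4270/(0.101×15.58))] = 2.342 × ln(1.635) = 1.151 d.
D_c = (0.101/0.528) × 15.58 × e^(−0.101×1.151) = 0.1913 × 15.58 × 0.8903 = 2.654 mg/L.
Minimum DO = 9.23 − 2.654 = 6.576 mg/L.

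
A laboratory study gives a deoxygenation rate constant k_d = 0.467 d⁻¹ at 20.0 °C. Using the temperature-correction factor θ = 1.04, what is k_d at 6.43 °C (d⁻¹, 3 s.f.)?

k_d ≈ 0.274 d⁻¹

k_d(T₂) = k_d(T₁) · θ^(T₂−T₁) = 0.467 × 1.04^(6.43−20.0)
= 0.467 × 1.04^-13.6 = 0.467 × 0.5873 = 0.2743 d⁻¹.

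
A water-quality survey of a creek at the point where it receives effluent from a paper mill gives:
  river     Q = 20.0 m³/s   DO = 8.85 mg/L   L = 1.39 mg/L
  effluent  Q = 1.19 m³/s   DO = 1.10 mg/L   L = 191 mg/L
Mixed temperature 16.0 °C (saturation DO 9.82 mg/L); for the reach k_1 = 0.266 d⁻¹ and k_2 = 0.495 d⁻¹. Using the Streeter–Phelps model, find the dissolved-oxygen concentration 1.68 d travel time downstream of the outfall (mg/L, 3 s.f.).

Mixed DO = (20.0×8.85 + 1.19×1.10)/(20.0+1.19) = 178.3/21.19 = 8.415 mg/L.
Mixed L₀ = (20.0×1.39 + 1.19×191)/(21.19) = 255.1/21.19 = 12.04 mg/L.
Initial deficit D₀ = C_s − DO₀ = 9.82 − 8.415 = 1.405 mg/L.
D(1.68) = [0.266×12.04/(0.495−0.266)](e^(−0.266×1.68) − e^(−0.495×1.68)) + 1.405 e^(−0.495×1.68)
= 13.98 × (0.6396 − 0.4354) + 1.405 × 0.4354 = 3.468 mg/L.
DO = 9.82 − 3.468 = 6.352 mg/L.

DO ≈ 6.35 mg/L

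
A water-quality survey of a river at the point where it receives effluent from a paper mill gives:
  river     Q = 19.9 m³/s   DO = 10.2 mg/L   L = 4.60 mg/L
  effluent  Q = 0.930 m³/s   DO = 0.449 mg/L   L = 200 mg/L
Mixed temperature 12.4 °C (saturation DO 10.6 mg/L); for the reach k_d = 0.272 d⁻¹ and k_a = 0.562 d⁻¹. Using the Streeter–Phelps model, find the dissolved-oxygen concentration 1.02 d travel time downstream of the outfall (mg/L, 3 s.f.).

DO ≈ 7.70 mg/L

Mixed DO = (19.9×10.2 + 0.930×0.449)/(19.9+0.930) = 203.4/20.83 = 9.765 mg/L.
Mixed L₀ = (19.9×4.60 + 0.930×200)/(20.83) = 277.5/20.83 = 13.32 mg/L.
Initial deficit D₀ = C_s − DO₀ = 10.6 − 9.765 = 0.8354 mg/L.
D(1.02) = [0.272×13.32/(0.562−0.272)](e^(−0.272×1.02) − e^(−0.562×1.02)) + 0.8354 e^(−0.562×1.02)
= 12.50 × (0.7577 − 0.5637) + 0.8354 × 0.5637 = 2.896 mg/L.
DO = 10.6 − 2.896 = 7.704 mg/L.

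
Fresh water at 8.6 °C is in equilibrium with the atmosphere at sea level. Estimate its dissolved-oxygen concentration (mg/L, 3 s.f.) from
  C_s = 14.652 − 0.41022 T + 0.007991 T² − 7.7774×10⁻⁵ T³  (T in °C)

C_s ≈ 11.7 mg/L

C_s = 14.652 − 0.41022×8.6 + 0.007991×8.6² − 7.7774×10⁻⁵×8.6³ = 11.67 mg/L.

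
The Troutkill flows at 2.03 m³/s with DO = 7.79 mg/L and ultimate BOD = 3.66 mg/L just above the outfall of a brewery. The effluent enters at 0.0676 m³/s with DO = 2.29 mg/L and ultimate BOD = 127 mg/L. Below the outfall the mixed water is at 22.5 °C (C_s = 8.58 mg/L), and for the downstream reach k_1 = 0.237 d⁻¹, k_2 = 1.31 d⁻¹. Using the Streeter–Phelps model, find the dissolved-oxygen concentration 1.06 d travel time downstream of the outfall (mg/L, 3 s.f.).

Mixed DO = (2.03×7.79 + 0.0676×2.29)/(2.03+0.0676) = 15.97/2.098 = 7.613 mg/L.
Mixed L₀ = (2.03×3.66 + 0.0676×127)/(2.098) = 16.01/2.098 = 7.635 mg/L.
Initial deficit D₀ = C_s − DO₀ = 8.58 − 7.613 = 0.9673 mg/L.
D(1.06) = [0.237×7.635/(1.31−0.237)](e^(−0.237×1.06) − e^(−1.31×1.06)) + 0.9673 e^(−1.31×1.06)
= 1.686 × (0.7779 − 0.2494) + 0.9673 × 0.2494 = 1.132 mg/L.
DO = 8.58 − 1.132 = 7.448 mg/L.

DO ≈ 7.45 mg/L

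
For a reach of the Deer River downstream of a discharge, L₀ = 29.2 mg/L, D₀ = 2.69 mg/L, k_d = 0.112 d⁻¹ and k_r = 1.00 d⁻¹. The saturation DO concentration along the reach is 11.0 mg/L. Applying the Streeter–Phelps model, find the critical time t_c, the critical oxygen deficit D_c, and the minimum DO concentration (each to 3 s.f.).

At the critical point dD/dt = 0, so k_d L₀ e^(−k_d t) = k_r D. Substituting D(t) from the Streeter–Phelps equation and solving for t gives
t_c = ln[(k_r/k_d)(1 − D₀(k_r−k_d)/(k_d L₀))] / (k_r−k_d).
Here k_r−k_d = 0.8880 d⁻¹ and 1 − D₀(k_r−k_d)/(k_d L₀) = 1 − 2.69×0.8880/(0.112×29.2) = 0.2696, so
t_c = ln(8.929 × 0.2696) / 0.8880 = 0.8784 / 0.8880 = 0.9892 d.
D_c = (k_d/k_r) L₀ e^(−k_d t_c) = (0.112/1.00) × 29.2 × e^(−0.112×0.9892) = 0.1120 × 29.2 × 0.8951 = 2.927 mg/L.
Minimum DO = C_s − D_c = 11.0 − 2.927 = 8.073 mg/L.

t_c ≈ 0.989 d; D_c ≈ 2.93 mg/L; min DO ≈ 8.07 mg/L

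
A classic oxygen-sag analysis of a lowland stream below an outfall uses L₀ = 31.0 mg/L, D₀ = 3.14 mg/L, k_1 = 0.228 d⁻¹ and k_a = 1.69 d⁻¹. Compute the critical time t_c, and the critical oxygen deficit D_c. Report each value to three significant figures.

With k_a/k_1 = 7.412 and 1 − D₀(k_a−k_1)/(k_1 L₀) = 0.3505,
t_c = ln(7.412 × 0.3505) / (1.69 − 0.228) = ln(2.598) / 1.462 = 0.9547/1.462 = 0.6530 d.
D_c = (k_1/k_a) L₀ e^(−k_1 t_c) = (0.228/1.69) × 31.0 × e^(−0.228×0.6530) = 0.1349 × 31.0 × 0.8617 = 3.604 mg/L.

t_c ≈ 0.653 d; D_c ≈ 3.60 mg/L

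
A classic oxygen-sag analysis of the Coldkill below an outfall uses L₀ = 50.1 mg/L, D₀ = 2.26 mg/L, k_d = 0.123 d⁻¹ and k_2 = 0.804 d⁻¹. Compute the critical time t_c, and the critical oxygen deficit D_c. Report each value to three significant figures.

t_c ≈ 2.33 d; D_c ≈ 5.75 mg/L

t_c = [1/(k_2−k_d)] ln[(k_2/k_d)(1 − D₀(k_2−k_d)/(k_d L₀))]
= [1/(0.804−0.123)] ln[(0.804/0.123)(1 − 2.26×0.6810/(0.123×50.1))]
= (1/0.6810) ln[6.537 × 0.7502] = 1.468 × ln(4.904) = 1.468 × 1.590 = 2.335 d.
D_c = (k_d/k_2) L₀ e^(−k_d t_c) = (0.123/0.804) × 50.1 × e^(−0.123×2.335) = 0.1530 × 50.1 × 0.7504 = 5.751 mg/L.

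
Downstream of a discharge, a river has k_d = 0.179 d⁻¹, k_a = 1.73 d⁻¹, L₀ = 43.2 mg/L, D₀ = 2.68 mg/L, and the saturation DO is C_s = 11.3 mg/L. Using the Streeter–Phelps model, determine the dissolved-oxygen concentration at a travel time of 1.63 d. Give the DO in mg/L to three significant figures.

k_d L₀/(k_a−k_d) = 0.179×43.2/(1.73−0.179) = 7.733/1.551 = 4.986 mg/L.
e^(−k_d t) = e^(−0.179×1.630) = 0.7469; e^(−k_a t) = e^(−1.73×1.630) = 0.05961.
D = 4.986 × (0.7469 − 0.05961) + 2.68 × 0.05961 = 3.427 + 0.1598 = 3.587 mg/L.
DO = C_s − D = 11.3 − 3.587 = 7.713 mg/L.

DO ≈ 7.71 mg/L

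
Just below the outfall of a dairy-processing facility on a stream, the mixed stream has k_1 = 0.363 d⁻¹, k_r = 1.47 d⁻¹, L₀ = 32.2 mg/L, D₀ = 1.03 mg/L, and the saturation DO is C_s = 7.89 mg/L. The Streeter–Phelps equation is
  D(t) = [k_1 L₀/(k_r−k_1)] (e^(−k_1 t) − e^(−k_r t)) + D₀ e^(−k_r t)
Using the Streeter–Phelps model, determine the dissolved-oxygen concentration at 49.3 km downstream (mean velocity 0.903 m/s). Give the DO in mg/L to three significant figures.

Travel time t = x/v = 49.3 km / (0.903 m/s) = 49300 m / 0.903 m/s = 54600 s = 0.6319 d.
k_1 L₀/(k_r−k_1) = 0.363×32.2/(1.47−0.363) = 11.69/1.107 = 10.56 mg/L.
e^(−k_1 t) = e^(−0.363×0.6319) = 0.7950; e^(−k_r t) = e^(−1.47×0.6319) = 0.3950.
D = 10.56 × (0.7950 − 0.3950) + 1.03 × 0.3950 = 4.224 + 0.4068 = 4.631 mg/L.
DO = C_s − D = 7.89 − 4.631 = 3.259 mg/L.

DO ≈ 3.26 mg/L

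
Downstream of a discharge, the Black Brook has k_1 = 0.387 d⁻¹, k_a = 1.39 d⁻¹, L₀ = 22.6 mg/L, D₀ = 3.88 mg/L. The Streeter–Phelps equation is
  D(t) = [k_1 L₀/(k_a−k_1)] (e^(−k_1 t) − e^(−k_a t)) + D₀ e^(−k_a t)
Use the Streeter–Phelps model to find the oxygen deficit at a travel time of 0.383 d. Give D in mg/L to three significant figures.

D ≈ 4.68 mg/L

k_1 L₀/(k_a−k_1) = 0.387×22.6/(1.39−0.387) = 8.746/1.003 = 8.720 mg/L.
e^(−k_1 t) = e^(−0.387×0.3830) = 0.8622; e^(−k_a t) = e^(−1.39×0.3830) = 0.5872.
D = 8.720 × (0.8622 − 0.5872) + 3.88 × 0.5872 = 2.398 + 2.278 = 4.677 mg/L.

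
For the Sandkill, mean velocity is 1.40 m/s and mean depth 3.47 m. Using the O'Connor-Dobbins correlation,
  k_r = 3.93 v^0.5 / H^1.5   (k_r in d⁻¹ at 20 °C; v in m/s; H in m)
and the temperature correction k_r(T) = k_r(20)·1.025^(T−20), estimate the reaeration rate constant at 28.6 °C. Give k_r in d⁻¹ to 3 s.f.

k_r ≈ 0.890 d⁻¹

k_r(20) = 3.93 × 1.40^0.5 / 3.47^1.5 = 3.93 × 1.183 / 6.464 = 0.7194 d⁻¹.
k_r(28.6) = 0.7194 × 1.025^(28.6−20) = 0.7194 × 1.237 = 0.8896 d⁻¹.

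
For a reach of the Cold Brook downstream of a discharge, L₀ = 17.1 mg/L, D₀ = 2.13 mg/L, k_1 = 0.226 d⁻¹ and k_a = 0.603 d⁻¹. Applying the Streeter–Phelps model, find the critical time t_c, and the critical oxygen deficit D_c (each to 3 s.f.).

t_c = [1/(k_a−k_1)] ln[(k_a/k_1)(1 − D₀(k_a−k_1)/(k_1 L₀))]
= [1/(0.603−0.226)] ln[(0.603/0.226)(1 − 2.13×0.3770/(0.226×17.1))]
= (1/0.3770) ln[2.668 × 0.7922] = 2.653 × ln(2.114) = 2.653 × 0.7485 = 1.985 d.
D_c = (k_1/k_a) L₀ e^(−k_1 t_c) = (0.226/0.603) × 17.1 × e^(−0.226×1.985) = 0.3748 × 17.1 × 0.6385 = 4.092 mg/L.

t_c ≈ 1.99 d; D_c ≈ 4.09 mg/L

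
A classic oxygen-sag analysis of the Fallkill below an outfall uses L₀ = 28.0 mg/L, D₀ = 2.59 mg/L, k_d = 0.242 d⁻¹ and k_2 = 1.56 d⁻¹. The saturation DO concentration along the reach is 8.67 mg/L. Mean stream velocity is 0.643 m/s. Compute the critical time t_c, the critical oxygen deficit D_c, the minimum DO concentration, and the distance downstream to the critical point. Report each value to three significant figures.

With k_2/k_d = 6.446 and 1 − D₀(k_2−k_d)/(k_d L₀) = 0.4962,
t_c = ln(6.446 × 0.4962) / (1.56 − 0.242) = ln(3.199) / 1.318 = 1.163/1.318 = 0.8822 d.
L(t_c) = L₀ e^(−k_d t_c) = 28.0 × 0.8078 = 22.62 mg/L, and at the critical point k_2 D_c = k_d L, so D_c = (0.242/1.56) × 22.62 = 3.509 mg/L.
Minimum DO = C_s − D_c = 8.67 − 3.509 = 5.161 mg/L.
x_c = v t_c = 0.643 m/s × 0.8822 d × 86400 s/d = 49010 m ≈ 49.0 km.

t_c ≈ 0.882 d; D_c ≈ 3.51 mg/L; min DO ≈ 5.16 mg/L; x_c ≈ 49.0 km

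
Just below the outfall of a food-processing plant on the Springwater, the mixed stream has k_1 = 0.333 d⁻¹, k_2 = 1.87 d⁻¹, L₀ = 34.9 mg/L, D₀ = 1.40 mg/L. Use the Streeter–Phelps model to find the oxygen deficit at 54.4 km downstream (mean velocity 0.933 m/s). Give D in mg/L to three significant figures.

D ≈ 4.30 mg/L

Travel time t = x/v = 54.4 km / (0.933 m/s) = 54400 m / 0.933 m/s = 58310 s = 0.6748 d.
k_1 L₀/(k_2−k_1) = 0.333×34.9/(1.87−0.333) = 11.62/1.537 = 7.561 mg/L.
e^(−k_1 t) = e^(−0.333×0.6748) = 0.7987; e^(−k_2 t) = e^(−1.87×0.6748) = 0.2831.
D = 7.561 × (0.7987 − 0.2831) + 1.40 × 0.2831 = 3.899 + 0.3963 = 4.295 mg/L.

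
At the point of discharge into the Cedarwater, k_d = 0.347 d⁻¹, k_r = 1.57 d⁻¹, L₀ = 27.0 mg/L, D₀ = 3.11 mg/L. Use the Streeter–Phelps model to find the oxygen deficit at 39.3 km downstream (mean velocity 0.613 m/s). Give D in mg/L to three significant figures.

D ≈ 4.50 mg/L

Travel time t = x/v = 39.3 km / (0.613 m/s) = 39300 m / 0.613 m/s = 64110 s = 0.7420 d.
k_d L₀/(k_r−k_d) = 0.347×27.0/(1.57−0.347) = 9.369/1.223 = 7.661 mg/L.
e^(−k_d t) = e^(−0.347×0.7420) = 0.7730; e^(−k_r t) = e^(−1.57×0.7420) = 0.3119.
D = 7.661 × (0.7730 − 0.3119) + 3.11 × 0.3119 = 3.532 + 0.9701 = 4.502 mg/L.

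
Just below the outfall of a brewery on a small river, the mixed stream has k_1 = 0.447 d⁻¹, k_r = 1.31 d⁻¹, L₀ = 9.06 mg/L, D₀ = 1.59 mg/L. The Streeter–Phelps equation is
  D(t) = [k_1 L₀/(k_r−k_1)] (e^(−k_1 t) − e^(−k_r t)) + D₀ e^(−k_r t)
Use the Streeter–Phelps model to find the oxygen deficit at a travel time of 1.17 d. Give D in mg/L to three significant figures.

D ≈ 2.11 mg/L

k_1 L₀/(k_r−k_1) = 0.447×9.06/(1.31−0.447) = 4.050/0.8630 = 4.693 mg/L.
e^(−k_1 t) = e^(−0.447×1.170) = 0.5927; e^(−k_r t) = e^(−1.31×1.170) = 0.2160.
D = 4.693 × (0.5927 − 0.2160) + 1.59 × 0.2160 = 1.768 + 0.3434 = 2.112 mg/L.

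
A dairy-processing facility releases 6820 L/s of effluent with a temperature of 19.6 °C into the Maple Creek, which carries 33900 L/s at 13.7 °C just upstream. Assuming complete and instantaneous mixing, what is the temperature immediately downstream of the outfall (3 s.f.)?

Flow-weighted mixing: C = (Q_r C_r + Q_w C_w)/(Q_r + Q_w)
= (33900×13.7 + 6820×19.6)/(33900 + 6820) = 598100/40720 = 14.69 °C.

14.7 °C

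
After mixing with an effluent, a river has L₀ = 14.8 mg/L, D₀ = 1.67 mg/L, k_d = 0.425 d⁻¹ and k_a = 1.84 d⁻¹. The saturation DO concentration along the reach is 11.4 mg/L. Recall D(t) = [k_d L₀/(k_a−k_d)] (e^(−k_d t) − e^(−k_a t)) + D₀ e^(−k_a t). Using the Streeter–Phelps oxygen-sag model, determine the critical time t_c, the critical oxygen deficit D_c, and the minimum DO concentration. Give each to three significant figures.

t_c ≈ 0.703 d; D_c ≈ 2.54 mg/L; min DO ≈ 8.86 mg/L

With k_a/k_d = 4.329 and 1 − D₀(k_a−k_d)/(k_d L₀) = 0.6243,
t_c = ln(4.329 × 0.6243) / (1.84 − 0.425) = ln(2.703) / 1.415 = 0.9943/1.415 = 0.7027 d.
D_c = (k_d/k_a) L₀ e^(−k_d t_c) = (0.425/1.84) × 14.8 × e^(−0.425×0.7027) = 0.2310 × 14.8 × 0.7418 = 2.536 mg/L.
Minimum DO = C_s − D_c = 11.4 − 2.536 = 8.864 mg/L.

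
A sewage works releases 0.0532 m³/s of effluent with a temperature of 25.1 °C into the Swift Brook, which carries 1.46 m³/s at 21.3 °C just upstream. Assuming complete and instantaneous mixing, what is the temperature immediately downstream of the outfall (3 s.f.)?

21.4 °C

Flow-weighted mixing: C = (Q_r C_r + Q_w C_w)/(Q_r + Q_w)
= (1.46×21.3 + 0.0532×25.1)/(1.46 + 0.0532) = 32.43/1.513 = 21.43 °C.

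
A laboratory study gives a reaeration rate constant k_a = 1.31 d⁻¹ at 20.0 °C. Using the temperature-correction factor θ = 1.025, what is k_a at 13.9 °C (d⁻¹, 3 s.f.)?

k_a(T₂) = k_a(T₁) · θ^(T₂−T₁) = 1.31 × 1.025^(13.9−20.0)
= 1.31 × 1.025^-6.10 = 1.31 × 0.8602 = 1.127 d⁻¹.

k_a ≈ 1.13 d⁻¹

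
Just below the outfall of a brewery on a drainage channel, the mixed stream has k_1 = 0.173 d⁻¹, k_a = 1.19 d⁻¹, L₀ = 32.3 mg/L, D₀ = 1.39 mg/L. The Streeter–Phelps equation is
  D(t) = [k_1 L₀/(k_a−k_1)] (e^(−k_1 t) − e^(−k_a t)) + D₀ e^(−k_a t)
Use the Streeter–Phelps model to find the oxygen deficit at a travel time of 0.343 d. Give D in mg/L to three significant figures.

D ≈ 2.45 mg/L

k_1 L₀/(k_a−k_1) = 0.173×32.3/(1.19−0.173) = 5.588/1.017 = 5.494 mg/L.
e^(−k_1 t) = e^(−0.173×0.3430) = 0.9424; e^(−k_a t) = e^(−1.19×0.3430) = 0.6649.
D = 5.494 × (0.9424 − 0.6649) + 1.39 × 0.6649 = 1.525 + 0.9242 = 2.449 mg/L.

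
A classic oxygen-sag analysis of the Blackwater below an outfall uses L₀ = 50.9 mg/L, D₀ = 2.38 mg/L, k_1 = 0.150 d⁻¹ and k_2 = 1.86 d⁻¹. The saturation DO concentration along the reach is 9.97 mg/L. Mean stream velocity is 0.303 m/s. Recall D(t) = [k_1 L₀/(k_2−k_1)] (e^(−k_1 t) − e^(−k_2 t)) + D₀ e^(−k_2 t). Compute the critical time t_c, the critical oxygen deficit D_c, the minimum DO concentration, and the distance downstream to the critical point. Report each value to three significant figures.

At the critical point dD/dt = 0, so k_1 L₀ e^(−k_1 t) = k_2 D. Substituting D(t) from the Streeter–Phelps equation and solving for t gives
t_c = ln[(k_2/k_1)(1 − D₀(k_2−k_1)/(k_1 L₀))] / (k_2−k_1).
Here k_2−k_1 = 1.710 d⁻¹ and 1 − D₀(k_2−k_1)/(k_1 L₀) = 1 − 2.38×1.710/(0.150×50.9) = 0.4670, so
t_c = ln(12.40 × 0.4670) / 1.710 = 1.756 / 1.710 = 1.027 d.
D_c = (k_1/k_2) L₀ e^(−k_1 t_c) = (0.150/1.86) × 50.9 × e^(−0.150×1.027) = 0.08065 × 50.9 × 0.8572 = 3.519 mg/L.
Minimum DO = C_s − D_c = 9.97 − 3.519 = 6.451 mg/L.
x_c = v t_c = 0.303 m/s × 1.027 d × 86400 s/d = 26890 m ≈ 26.9 km.

t_c ≈ 1.03 d; D_c ≈ 3.52 mg/L; min DO ≈ 6.45 mg/L; x_c ≈ 26.9 km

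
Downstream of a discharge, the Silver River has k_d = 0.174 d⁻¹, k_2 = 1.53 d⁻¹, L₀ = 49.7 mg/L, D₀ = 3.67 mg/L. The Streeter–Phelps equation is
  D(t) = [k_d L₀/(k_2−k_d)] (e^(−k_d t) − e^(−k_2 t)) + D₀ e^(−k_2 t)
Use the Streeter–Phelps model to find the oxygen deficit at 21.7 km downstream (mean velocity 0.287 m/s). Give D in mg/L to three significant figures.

Travel time t = x/v = 21.7 km / (0.287 m/s) = 21700 m / 0.287 m/s = 75610 s = 0.8751 d.
k_d L₀/(k_2−k_d) = 0.174×49.7/(1.53−0.174) = 8.648/1.356 = 6.377 mg/L.
e^(−k_d t) = e^(−0.174×0.8751) = 0.8588; e^(−k_2 t) = e^(−1.53×0.8751) = 0.2621.
D = 6.377 × (0.8588 − 0.2621) + 3.67 × 0.2621 = 3.805 + 0.9620 = 4.767 mg/L.

D ≈ 4.77 mg/L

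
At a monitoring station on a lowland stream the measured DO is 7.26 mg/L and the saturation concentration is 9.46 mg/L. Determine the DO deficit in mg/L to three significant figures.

D ≈ 2.20 mg/L

D = C_s − C = 9.46 − 7.26 = 2.20 mg/L.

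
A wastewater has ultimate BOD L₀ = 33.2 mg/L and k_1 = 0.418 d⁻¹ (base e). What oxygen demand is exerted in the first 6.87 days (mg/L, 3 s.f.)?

y_t = L₀(1 − e^(−k_1 t)) = 33.2 × (1 − e^(−0.418×6.87))
= 33.2 × (1 − 0.05660) = 33.2 × 0.9434 = 31.32 mg/L.

y ≈ 31.3 mg/L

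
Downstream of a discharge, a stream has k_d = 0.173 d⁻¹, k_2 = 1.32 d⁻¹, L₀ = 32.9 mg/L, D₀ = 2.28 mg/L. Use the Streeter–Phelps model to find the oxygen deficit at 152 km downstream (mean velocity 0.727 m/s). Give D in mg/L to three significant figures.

Travel time t = x/v = 152 km / (0.727 m/s) = 152000 m / 0.727 m/s = 209100 s = 2.420 d.
k_d L₀/(k_2−k_d) = 0.173×32.9/(1.32−0.173) = 5.692/1.147 = 4.962 mg/L.
e^(−k_d t) = e^(−0.173×2.420) = 0.6579; e^(−k_2 t) = e^(−1.32×2.420) = 0.04100.
D = 4.962 × (0.6579 − 0.04100) + 2.28 × 0.04100 = 3.061 + 0.09347 = 3.155 mg/L.

D ≈ 3.15 mg/L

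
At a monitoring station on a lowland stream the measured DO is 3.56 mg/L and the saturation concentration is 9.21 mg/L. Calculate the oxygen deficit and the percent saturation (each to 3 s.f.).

D ≈ 5.65 mg/L; 38.7 % saturation

D = C_s − C = 9.21 − 3.56 = 5.65 mg/L.
% saturation = 3.56/9.21 × 100 = 38.7 %.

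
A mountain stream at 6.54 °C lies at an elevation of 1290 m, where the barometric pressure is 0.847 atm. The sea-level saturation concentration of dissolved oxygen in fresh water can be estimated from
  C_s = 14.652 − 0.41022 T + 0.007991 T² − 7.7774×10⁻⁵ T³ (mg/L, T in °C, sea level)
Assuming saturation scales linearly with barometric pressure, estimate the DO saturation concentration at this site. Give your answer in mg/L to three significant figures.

At sea level: C_s = 14.652 − 0.41022×6.54 + 0.007991×6.54² − 7.7774×10⁻⁵×6.54³ = 12.29 mg/L.
Pressure correction: C_s' = 12.29 × 0.847 = 10.41 mg/L.

C_s ≈ 10.4 mg/L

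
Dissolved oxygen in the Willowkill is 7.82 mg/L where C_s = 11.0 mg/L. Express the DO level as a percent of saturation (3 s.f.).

71.1 % saturation

% saturation = C/C_s × 100 = 7.82/11.0 × 100 = 71.1 %.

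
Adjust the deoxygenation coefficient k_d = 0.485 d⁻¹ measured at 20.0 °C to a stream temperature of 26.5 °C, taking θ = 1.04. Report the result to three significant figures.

k_d(T₂) = k_d(T₁) · θ^(T₂−T₁) = 0.485 × 1.04^(26.5−20.0)
= 0.485 × 1.04^6.50 = 0.485 × 1.290 = 0.6258 d⁻¹.

k_d ≈ 0.626 d⁻¹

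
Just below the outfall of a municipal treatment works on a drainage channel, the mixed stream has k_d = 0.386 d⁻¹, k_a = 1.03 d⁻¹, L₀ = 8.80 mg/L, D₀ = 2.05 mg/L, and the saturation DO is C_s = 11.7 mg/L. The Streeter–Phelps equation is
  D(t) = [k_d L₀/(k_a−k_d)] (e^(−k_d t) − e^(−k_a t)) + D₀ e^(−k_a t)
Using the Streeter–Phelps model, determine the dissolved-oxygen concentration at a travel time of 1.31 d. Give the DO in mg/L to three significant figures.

DO ≈ 9.36 mg/L

k_d L₀/(k_a−k_d) = 0.386×8.80/(1.03−0.386) = 3.397/0.6440 = 5.275 mg/L.
e^(−k_d t) = e^(−0.386×1.310) = 0.6031; e^(−k_a t) = e^(−1.03×1.310) = 0.2594.
D = 5.275 × (0.6031 − 0.2594) + 2.05 × 0.2594 = 1.813 + 0.5318 = 2.345 mg/L.
DO = C_s − D = 11.7 − 2.345 = 9.355 mg/L.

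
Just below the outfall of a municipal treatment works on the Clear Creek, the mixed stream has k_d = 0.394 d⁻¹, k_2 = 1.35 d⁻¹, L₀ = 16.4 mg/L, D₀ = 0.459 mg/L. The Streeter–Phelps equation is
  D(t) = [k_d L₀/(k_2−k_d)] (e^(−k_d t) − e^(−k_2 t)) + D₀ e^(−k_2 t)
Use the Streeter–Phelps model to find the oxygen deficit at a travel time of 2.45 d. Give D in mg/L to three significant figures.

D ≈ 2.34 mg/L

k_d L₀/(k_2−k_d) = 0.394×16.4/(1.35−0.394) = 6.462/0.9560 = 6.759 mg/L.
e^(−k_d t) = e^(−0.394×2.450) = 0.3809; e^(−k_2 t) = e^(−1.35×2.450) = 0.03661.
D = 6.759 × (0.3809 − 0.03661) + 0.459 × 0.03661 = 2.327 + 0.01680 = 2.344 mg/L.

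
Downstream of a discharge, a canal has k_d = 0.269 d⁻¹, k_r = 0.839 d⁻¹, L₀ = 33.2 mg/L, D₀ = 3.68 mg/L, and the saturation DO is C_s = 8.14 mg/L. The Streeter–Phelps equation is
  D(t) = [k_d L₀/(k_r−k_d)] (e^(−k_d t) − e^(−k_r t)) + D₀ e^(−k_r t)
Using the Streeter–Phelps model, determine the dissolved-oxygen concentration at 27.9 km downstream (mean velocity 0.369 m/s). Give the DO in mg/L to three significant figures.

DO ≈ 1.51 mg/L

Travel time t = x/v = 27.9 km / (0.369 m/s) = 27900 m / 0.369 m/s = 75610 s = 0.8751 d.
k_d L₀/(k_r−k_d) = 0.269×33.2/(0.839−0.269) = 8.931/0.5700 = 15.67 mg/L.
e^(−k_d t) = e^(−0.269×0.8751) = 0.7903; e^(−k_r t) = e^(−0.839×0.8751) = 0.4799.
D = 15.67 × (0.7903 − 0.4799) + 3.68 × 0.4799 = 4.863 + 1.766 = 6.629 mg/L.
DO = C_s − D = 8.14 − 6.629 = 1.511 mg/L.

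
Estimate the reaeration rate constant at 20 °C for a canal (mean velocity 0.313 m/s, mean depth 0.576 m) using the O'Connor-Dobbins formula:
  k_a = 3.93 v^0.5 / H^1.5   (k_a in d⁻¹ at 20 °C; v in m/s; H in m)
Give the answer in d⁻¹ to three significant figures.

k_a ≈ 5.03 d⁻¹

k_a = 3.93 × 0.313^0.5 / 0.576^1.5 = 3.93 × 0.5595 / 0.4372 = 5.030 d⁻¹.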